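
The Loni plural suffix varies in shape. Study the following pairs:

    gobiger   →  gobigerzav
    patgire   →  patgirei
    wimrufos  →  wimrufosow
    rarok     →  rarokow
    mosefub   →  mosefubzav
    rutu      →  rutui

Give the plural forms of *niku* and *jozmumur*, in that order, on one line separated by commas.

Looking at the final sound of each stem: -ow when the stem ends in a voiceless consonant (*wimrufos*, *rarok*); -zav when the stem ends in a voiced consonant (*gobiger*, *mosefub*); -i when the stem ends in a vowel (*patgire*, *rutu*).
Since the final sound of *niku* is /u/ (a vowel), it takes -i, giving *nikui*.
Since the final sound of *jozmumur* is /r/ (a voiced consonant), it takes -zav, giving *jozmumurzav*.

nikui, jozmumurzav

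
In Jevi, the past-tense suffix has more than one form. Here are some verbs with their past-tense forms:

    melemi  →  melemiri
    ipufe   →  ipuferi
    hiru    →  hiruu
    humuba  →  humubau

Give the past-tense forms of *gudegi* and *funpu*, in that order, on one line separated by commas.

gudegiri, funpuu

The pattern is front/back vowel harmony: -ri when the last vowel of the stem is a front vowel (*melemi*, *ipufe*); -u when the last vowel of the stem is a back vowel (*hiru*, *humuba*).
Since the last vowel of *gudegi* is /i/ (a front vowel), it takes -ri, giving *gudegiri*.
The last vowel of *funpu* is /u/, which is a back vowel, so the suffix is -u, giving *funpuu*.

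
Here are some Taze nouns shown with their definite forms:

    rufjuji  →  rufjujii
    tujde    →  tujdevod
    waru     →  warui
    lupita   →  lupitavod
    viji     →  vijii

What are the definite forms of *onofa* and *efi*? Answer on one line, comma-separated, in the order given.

Looking at the last vowel of each stem: -i when the last vowel of the stem is a high vowel (*rufjuji*, *waru*, *viji*); -vod when the last vowel of the stem is a non-high vowel (*tujde*, *lupita*).
*onofa*: last vowel = /a/, a non-high vowel → -vod → *onofavod*.
*efi*: last vowel = /i/, a high vowel → -i → *efii*.

onofavod, efii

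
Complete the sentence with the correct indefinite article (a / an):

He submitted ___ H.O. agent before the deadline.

The indefinite article is chosen by the initial *sound* of the following word, not its spelling.
The initialism *H.O.* is read letter by letter; the first letter, H, is pronounced /eɪtʃ/, which begins with a vowel sound.
So the article is *an*: He submitted an H.O. agent before the deadline.

an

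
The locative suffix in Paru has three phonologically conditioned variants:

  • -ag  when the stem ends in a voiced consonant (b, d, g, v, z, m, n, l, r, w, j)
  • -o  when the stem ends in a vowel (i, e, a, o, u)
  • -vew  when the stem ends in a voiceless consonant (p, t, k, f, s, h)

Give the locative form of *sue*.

sueo

Since the final sound of *sue* is /e/ (a vowel), it takes -o, giving *sueo*.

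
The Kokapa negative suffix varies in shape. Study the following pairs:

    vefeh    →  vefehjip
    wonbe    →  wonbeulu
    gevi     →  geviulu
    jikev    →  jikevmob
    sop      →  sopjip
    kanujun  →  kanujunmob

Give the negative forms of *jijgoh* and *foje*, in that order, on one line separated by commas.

The alternation tracks the final sound of the stem — -jip when the stem ends in a voiceless consonant (*vefeh*, *sop*); -mob when the stem ends in a voiced consonant (*jikev*, *kanujun*); -ulu when the stem ends in a vowel (*wonbe*, *gevi*).
The final sound of *jijgoh* is /h/, which is a voiceless consonant, so the suffix is -jip, giving *jijgohjip*.
*foje*: final sound = /e/, a vowel → -ulu → *fojeulu*.

jijgohjip, fojeulu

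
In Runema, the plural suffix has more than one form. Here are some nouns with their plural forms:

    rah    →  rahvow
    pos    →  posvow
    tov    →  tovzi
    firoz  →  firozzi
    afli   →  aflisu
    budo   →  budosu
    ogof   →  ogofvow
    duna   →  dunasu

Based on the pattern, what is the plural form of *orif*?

The pattern is voicing of the final sound: -vow when the stem ends in a voiceless consonant (*rah*, *pos*, *ogof*); -zi when the stem ends in a voiced consonant (*tov*, *firoz*); -su when the stem ends in a vowel (*afli*, *budo*, *duna*).
*orif* — final sound /f/ (a voiceless consonant) → -vow → *orifvow*.

orifvow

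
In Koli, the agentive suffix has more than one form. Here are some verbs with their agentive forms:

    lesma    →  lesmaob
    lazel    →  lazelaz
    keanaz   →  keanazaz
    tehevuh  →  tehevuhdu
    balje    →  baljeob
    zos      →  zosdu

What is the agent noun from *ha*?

The pattern is voicing of the final sound: -du when the stem ends in a voiceless consonant (*tehevuh*, *zos*); -az when the stem ends in a voiced consonant (*lazel*, *keanaz*); -ob when the stem ends in a vowel (*lesma*, *balje*).
Since the final sound of *ha* is /a/ (a vowel), it takes -ob, giving *haob*.

haob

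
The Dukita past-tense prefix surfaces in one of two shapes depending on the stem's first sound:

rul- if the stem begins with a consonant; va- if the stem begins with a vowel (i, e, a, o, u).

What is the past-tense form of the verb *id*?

vaid

*id* — first sound /i/ (a vowel) → va- → *vaid*.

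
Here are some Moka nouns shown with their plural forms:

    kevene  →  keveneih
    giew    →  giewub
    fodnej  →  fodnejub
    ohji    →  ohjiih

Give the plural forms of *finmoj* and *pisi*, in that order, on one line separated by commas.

finmojub, pisiih

The alternation tracks the final sound of the stem — -ub when the stem ends in a consonant (*giew*, *fodnej*); -ih when the stem ends in a vowel (*kevene*, *ohji*).
The final sound of *finmoj* is /j/, which is a consonant, so the suffix is -ub, giving *finmojub*.
The final sound of *pisi* is /i/, which is a vowel, so the suffix is -ih, giving *pisiih*.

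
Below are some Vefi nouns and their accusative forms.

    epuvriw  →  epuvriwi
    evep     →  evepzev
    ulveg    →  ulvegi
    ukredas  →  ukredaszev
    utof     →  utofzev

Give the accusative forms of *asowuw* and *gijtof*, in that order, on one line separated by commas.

asowuwi, gijtofzev

The alternation tracks the final consonant of the stem — -zev when the stem ends in a voiceless consonant (*evep*, *ukredas*, *utof*); -i when the stem ends in a voiced consonant (*epuvriw*, *ulveg*).
*asowuw*: final consonant = /w/, voiced → -i → *asowuwi*.
The final consonant of *gijtof* is /f/, which is voiceless, so the suffix is -zev, giving *gijtofzev*.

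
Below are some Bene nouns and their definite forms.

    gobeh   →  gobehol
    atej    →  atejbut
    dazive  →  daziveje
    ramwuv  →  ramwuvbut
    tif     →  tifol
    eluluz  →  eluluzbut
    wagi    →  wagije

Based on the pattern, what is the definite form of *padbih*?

padbihol

The pattern is voicing of the final sound: -ol when the stem ends in a voiceless consonant (*gobeh*, *tif*); -but when the stem ends in a voiced consonant (*atej*, *ramwuv*, *eluluz*); -je when the stem ends in a vowel (*dazive*, *wagi*).
Since the final sound of *padbih* is /h/ (a voiceless consonant), it takes -ol, giving *padbihol*.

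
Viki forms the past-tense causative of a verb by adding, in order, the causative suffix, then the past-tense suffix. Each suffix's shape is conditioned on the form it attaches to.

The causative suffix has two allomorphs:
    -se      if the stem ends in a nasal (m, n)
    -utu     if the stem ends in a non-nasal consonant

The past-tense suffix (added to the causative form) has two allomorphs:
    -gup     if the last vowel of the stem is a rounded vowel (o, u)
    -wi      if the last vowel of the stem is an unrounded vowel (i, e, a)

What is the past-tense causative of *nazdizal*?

*nazdizal*: final consonant = /l/, non-nasal → -utu → *nazdizalutu*.
The causative form *nazdizalutu*: last vowel = /u/, a rounded vowel → -gup → *nazdizalutugup*.

nazdizalutugup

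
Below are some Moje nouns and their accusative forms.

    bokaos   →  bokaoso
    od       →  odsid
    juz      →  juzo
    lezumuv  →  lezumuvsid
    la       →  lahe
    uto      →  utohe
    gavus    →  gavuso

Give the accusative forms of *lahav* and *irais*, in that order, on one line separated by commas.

lahavsid, iraiso

The pattern is sibilance of the final sound: -o when the stem ends in a sibilant (*bokaos*, *juz*, *gavus*); -sid when the stem ends in a non-sibilant consonant (*od*, *lezumuv*); -he when the stem ends in a vowel (*la*, *uto*).
*lahav*: final sound = /v/, a non-sibilant consonant → -sid → *lahavsid*.
Since the final sound of *irais* is /s/ (a sibilant), it takes -o, giving *iraiso*.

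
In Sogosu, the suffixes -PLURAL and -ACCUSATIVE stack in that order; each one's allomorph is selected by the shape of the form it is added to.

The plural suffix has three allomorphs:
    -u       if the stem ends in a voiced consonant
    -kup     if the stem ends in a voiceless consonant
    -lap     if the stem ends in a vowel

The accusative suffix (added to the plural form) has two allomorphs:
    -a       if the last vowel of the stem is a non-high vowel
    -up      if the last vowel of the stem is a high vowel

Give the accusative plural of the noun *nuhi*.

*nuhi*: final sound = /i/, a vowel → -lap → *nuhilap*.
The last vowel of the plural form *nuhilap* is /a/, which is a non-high vowel, so the accusative suffix is -a, giving *nuhilapa*.

nuhilapa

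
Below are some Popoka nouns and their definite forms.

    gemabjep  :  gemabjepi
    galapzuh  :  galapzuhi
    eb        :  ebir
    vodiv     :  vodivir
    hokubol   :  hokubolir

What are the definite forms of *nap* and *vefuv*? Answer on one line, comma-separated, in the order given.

napi, vefuvir

The alternation tracks the final consonant of the stem — -i when the stem ends in a voiceless consonant (*gemabjep*, *galapzuh*); -ir when the stem ends in a voiced consonant (*eb*, *vodiv*, *hokubol*).
*nap*: final consonant = /p/, voiceless → -i → *napi*.
*vefuv* — final consonant /v/ (voiced) → -ir → *vefuvir*.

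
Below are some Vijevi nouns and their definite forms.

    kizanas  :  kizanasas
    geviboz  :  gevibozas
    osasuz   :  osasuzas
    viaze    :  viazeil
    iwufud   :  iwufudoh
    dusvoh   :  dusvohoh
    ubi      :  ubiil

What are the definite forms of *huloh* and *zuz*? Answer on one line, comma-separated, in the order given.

hulohoh, zuzas

The pattern is sibilance of the final sound: -as when the stem ends in a sibilant (*kizanas*, *geviboz*, *osasuz*); -oh when the stem ends in a non-sibilant consonant (*iwufud*, *dusvoh*); -il when the stem ends in a vowel (*viaze*, *ubi*).
*huloh*: final sound = /h/, a non-sibilant consonant → -oh → *hulohoh*.
Since the final sound of *zuz* is /z/ (a sibilant), it takes -as, giving *zuzas*.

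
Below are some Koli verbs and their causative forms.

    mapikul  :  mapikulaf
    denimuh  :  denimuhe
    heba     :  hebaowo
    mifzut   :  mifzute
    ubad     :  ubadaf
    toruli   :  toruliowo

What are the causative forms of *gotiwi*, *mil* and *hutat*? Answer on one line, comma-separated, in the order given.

Looking at the final sound of each stem: -e when the stem ends in a voiceless consonant (*denimuh*, *mifzut*); -af when the stem ends in a voiced consonant (*mapikul*, *ubad*); -owo when the stem ends in a vowel (*heba*, *toruli*).
Since the final sound of *gotiwi* is /i/ (a vowel), it takes -owo, giving *gotiwiowo*.
*mil* — final sound /l/ (a voiced consonant) → -af → *milaf*.
Since the final sound of *hutat* is /t/ (a voiceless consonant), it takes -e, giving *hutate*.

gotiwiowo, milaf, hutate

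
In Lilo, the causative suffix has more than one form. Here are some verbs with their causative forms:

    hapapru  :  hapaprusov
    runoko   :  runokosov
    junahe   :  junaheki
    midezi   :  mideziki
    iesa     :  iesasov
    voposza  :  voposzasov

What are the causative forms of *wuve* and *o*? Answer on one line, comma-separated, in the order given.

The alternation tracks the last vowel of the stem — -ki when the last vowel of the stem is a front vowel (*junahe*, *midezi*); -sov when the last vowel of the stem is a back vowel (*hapapru*, *runoko*, *iesa*, *voposza*).
The last vowel of *wuve* is /e/, which is a front vowel, so the suffix is -ki, giving *wuveki*.
Since the last vowel of *o* is /o/ (a back vowel), it takes -sov, giving *osov*.

wuveki, osov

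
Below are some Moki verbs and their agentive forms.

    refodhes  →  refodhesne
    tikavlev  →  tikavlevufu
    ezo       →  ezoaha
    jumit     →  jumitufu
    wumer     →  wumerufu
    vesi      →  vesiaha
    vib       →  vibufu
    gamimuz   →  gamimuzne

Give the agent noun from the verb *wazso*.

wazsoaha

The pattern is sibilance of the final sound: -ne when the stem ends in a sibilant (*refodhes*, *gamimuz*); -ufu when the stem ends in a non-sibilant consonant (*tikavlev*, *jumit*, *wumer*, *vib*); -aha when the stem ends in a vowel (*ezo*, *vesi*).
*wazso*: final sound = /o/, a vowel → -aha → *wazsoaha*.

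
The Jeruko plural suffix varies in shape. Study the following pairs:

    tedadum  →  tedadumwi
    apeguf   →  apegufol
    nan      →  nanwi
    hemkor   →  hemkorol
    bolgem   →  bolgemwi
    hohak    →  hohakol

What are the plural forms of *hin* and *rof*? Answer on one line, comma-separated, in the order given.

The suffix is conditioned by the final consonant: -wi when the stem ends in a nasal (*tedadum*, *nan*, *bolgem*); -ol when the stem ends in a non-nasal consonant (*apeguf*, *hemkor*, *hohak*).
*hin*: final consonant = /n/, a nasal → -wi → *hinwi*.
Since the final consonant of *rof* is /f/ (non-nasal), it takes -ol, giving *rofol*.

hinwi, rofol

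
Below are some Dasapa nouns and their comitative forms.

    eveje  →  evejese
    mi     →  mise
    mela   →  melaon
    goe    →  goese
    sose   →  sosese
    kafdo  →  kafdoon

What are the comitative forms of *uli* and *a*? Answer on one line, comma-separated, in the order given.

Looking at the last vowel of each stem: -se when the last vowel of the stem is a front vowel (*eveje*, *mi*, *goe*, *sose*); -on when the last vowel of the stem is a back vowel (*mela*, *kafdo*).
The last vowel of *uli* is /i/, which is a front vowel, so the suffix is -se, giving *ulise*.
The last vowel of *a* is /a/, which is a back vowel, so the suffix is -on, giving *aon*.

ulise, aon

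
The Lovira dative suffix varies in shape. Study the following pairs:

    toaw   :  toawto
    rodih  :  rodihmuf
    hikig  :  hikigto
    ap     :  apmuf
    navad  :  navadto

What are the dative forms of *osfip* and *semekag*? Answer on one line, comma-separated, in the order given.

osfipmuf, semekagto

The suffix is conditioned by the final consonant: -muf when the stem ends in a voiceless consonant (*rodih*, *ap*); -to when the stem ends in a voiced consonant (*toaw*, *hikig*, *navad*).
The final consonant of *osfip* is /p/, which is voiceless, so the suffix is -muf, giving *osfipmuf*.
*semekag*: final consonant = /g/, voiced → -to → *semekagto*.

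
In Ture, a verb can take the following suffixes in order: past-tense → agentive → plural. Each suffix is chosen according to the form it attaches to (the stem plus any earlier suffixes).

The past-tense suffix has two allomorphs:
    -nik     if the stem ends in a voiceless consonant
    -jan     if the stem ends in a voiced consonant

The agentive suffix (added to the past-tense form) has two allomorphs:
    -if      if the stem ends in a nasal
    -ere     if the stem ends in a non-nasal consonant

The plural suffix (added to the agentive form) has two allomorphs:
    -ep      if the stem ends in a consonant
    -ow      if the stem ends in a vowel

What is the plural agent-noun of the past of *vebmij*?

vebmijjanifep

*vebmij* — final consonant /j/ (voiced) → -jan → *vebmijjan*.
Since the final consonant of the past-tense form *vebmijjan* is /n/ (a nasal), it takes -if, giving *vebmijjanif*.
Since the final sound of the agentive form *vebmijjanif* is /f/ (a consonant), it takes -ep, giving *vebmijjanifep*.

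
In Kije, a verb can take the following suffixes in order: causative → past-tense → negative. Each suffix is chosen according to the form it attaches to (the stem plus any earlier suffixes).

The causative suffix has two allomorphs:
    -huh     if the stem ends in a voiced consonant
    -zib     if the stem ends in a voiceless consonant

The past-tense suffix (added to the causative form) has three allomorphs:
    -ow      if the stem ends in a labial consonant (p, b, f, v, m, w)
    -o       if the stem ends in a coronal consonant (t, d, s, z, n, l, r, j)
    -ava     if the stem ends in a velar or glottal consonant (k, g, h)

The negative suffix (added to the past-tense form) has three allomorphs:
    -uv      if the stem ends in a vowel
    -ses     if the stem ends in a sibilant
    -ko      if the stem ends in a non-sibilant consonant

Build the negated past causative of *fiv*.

fivhuhavauv

*fiv* — final consonant /v/ (voiced) → -huh → *fivhuh*.
Since the final consonant of the causative form *fivhuh* is /h/ (velar/glottal), it takes -ava, giving *fivhuhava*.
The past-tense form *fivhuhava* — final sound /a/ (a vowel) → -uv → *fivhuhavauv*.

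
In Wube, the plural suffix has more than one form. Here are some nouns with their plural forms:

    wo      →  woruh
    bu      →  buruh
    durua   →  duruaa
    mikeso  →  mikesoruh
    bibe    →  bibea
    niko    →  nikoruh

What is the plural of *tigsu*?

tigsuruh

The alternation tracks the last vowel of the stem — -ruh when the last vowel of the stem is a rounded vowel (*wo*, *bu*, *mikeso*, *niko*); -a when the last vowel of the stem is an unrounded vowel (*durua*, *bibe*).
*tigsu* — last vowel /u/ (a rounded vowel) → -ruh → *tigsuruh*.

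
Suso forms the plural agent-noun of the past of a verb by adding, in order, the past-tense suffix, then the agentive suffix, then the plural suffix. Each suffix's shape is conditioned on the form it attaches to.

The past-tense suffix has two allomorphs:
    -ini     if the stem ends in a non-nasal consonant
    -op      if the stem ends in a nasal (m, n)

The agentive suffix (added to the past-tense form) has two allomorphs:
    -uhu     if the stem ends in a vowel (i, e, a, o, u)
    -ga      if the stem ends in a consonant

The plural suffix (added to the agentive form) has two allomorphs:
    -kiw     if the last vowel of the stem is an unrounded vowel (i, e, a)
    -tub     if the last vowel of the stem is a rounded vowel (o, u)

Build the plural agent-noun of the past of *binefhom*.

binefhomopgakiw

Since the final consonant of *binefhom* is /m/ (a nasal), it takes -op, giving *binefhomop*.
The past-tense form *binefhomop*: final sound = /p/, a consonant → -ga → *binefhomopga*.
The last vowel of the agentive form *binefhomopga* is /a/, which is an unrounded vowel, so the plural suffix is -kiw, giving *binefhomopgakiw*.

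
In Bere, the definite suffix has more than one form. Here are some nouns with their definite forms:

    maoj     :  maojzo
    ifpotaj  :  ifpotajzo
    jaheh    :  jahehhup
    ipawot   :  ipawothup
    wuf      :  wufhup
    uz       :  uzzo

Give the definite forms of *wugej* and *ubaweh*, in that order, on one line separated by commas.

wugejzo, ubawehhup

The suffix is conditioned by the final consonant: -hup when the stem ends in a voiceless consonant (*jaheh*, *ipawot*, *wuf*); -zo when the stem ends in a voiced consonant (*maoj*, *ifpotaj*, *uz*).
Since the final consonant of *wugej* is /j/ (voiced), it takes -zo, giving *wugejzo*.
*ubaweh* — final consonant /h/ (voiceless) → -hup → *ubawehhup*.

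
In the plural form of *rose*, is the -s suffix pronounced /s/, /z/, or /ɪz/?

/ɪz/

The stem *rose* ends in a sibilant (/s, z, ʃ, ʒ, tʃ, dʒ/).
The plural suffix surfaces as /ɪz/ after sibilants, /s/ after other voiceless consonants, and /z/ after other voiced sounds.
So the plural -s on *rose* is pronounced /ɪz/.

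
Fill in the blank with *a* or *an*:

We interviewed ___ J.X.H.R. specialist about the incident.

The indefinite article is chosen by the initial *sound* of the following word, not its spelling.
The initialism *J.X.H.R.* is read letter by letter; the first letter, J, is pronounced /dʒeɪ/, which begins with a consonant sound.
So the article is *a*: We interviewed a J.X.H.R. specialist about the incident.

a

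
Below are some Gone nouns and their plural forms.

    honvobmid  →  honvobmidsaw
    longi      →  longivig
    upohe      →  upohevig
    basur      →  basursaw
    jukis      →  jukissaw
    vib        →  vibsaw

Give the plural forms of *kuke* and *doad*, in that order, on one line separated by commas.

Looking at the final sound of each stem: -saw when the stem ends in a consonant (*honvobmid*, *basur*, *jukis*, *vib*); -vig when the stem ends in a vowel (*longi*, *upohe*).
*kuke*: final sound = /e/, a vowel → -vig → *kukevig*.
*doad* — final sound /d/ (a consonant) → -saw → *doadsaw*.

kukevig, doadsaw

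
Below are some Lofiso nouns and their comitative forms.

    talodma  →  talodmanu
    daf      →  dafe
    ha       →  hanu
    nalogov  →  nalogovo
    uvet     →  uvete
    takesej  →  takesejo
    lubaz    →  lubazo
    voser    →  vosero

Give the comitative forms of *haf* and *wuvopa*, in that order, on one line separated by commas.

hafe, wuvopanu

The suffix is conditioned by the final sound: -e when the stem ends in a voiceless consonant (*daf*, *uvet*); -o when the stem ends in a voiced consonant (*nalogov*, *takesej*, *lubaz*, *voser*); -nu when the stem ends in a vowel (*talodma*, *ha*).
*haf* — final sound /f/ (a voiceless consonant) → -e → *hafe*.
The final sound of *wuvopa* is /a/, which is a vowel, so the suffix is -nu, giving *wuvopanu*.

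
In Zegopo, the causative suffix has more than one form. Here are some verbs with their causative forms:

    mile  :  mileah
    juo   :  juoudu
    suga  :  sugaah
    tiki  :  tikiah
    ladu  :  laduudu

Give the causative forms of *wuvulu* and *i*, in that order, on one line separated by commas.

wuvuluudu, iah

The alternation tracks the last vowel of the stem — -udu when the last vowel of the stem is a rounded vowel (*juo*, *ladu*); -ah when the last vowel of the stem is an unrounded vowel (*mile*, *suga*, *tiki*).
*wuvulu* — last vowel /u/ (a rounded vowel) → -udu → *wuvuluudu*.
The last vowel of *i* is /i/, which is an unrounded vowel, so the suffix is -ah, giving *iah*.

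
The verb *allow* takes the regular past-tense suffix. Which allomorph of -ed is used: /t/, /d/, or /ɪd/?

The stem *allow* ends in a voiced sound other than /d/.
The -ed suffix is realized as /ɪd/ after /t, d/; as /t/ after other voiceless consonants; and as /d/ after other voiced sounds.
So -ed on *allow* is pronounced /d/.

/d/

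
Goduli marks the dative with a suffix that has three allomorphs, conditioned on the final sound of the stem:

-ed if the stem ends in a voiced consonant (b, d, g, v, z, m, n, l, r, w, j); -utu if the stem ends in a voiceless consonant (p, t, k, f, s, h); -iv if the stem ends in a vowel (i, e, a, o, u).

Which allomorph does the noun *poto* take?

*poto* — final sound /o/ (a vowel) → -iv.

-iv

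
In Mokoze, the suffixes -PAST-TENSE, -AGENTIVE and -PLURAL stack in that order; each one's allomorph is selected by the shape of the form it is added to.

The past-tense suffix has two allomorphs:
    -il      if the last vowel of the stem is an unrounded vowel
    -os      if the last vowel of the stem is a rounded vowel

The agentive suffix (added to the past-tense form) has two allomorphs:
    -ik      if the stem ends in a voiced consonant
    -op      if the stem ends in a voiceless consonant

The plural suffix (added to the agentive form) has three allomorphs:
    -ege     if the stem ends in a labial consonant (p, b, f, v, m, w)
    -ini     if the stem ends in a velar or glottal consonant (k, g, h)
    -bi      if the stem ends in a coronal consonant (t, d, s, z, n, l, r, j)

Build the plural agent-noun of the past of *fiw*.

fiwilikini

*fiw* — last vowel /i/ (an unrounded vowel) → -il → *fiwil*.
The past-tense form *fiwil*: final consonant = /l/, voiced → -ik → *fiwilik*.
Since the final consonant of the agentive form *fiwilik* is /k/ (velar/glottal), it takes -ini, giving *fiwilikini*.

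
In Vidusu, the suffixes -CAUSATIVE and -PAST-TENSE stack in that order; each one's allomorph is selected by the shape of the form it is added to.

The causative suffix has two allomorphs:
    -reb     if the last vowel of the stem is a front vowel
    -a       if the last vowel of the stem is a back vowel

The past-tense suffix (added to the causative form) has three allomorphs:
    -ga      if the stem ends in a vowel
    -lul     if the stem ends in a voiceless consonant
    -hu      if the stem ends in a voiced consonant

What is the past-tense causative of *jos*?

josaga

*jos* — last vowel /o/ (a back vowel) → -a → *josa*.
The causative form *josa* — final sound /a/ (a vowel) → -ga → *josaga*.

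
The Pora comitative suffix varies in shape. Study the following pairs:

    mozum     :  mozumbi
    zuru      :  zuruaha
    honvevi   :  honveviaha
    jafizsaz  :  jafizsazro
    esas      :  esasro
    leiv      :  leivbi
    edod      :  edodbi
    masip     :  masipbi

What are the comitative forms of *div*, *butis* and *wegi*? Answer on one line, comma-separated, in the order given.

The suffix is conditioned by the final sound: -ro when the stem ends in a sibilant (*jafizsaz*, *esas*); -bi when the stem ends in a non-sibilant consonant (*mozum*, *leiv*, *edod*, *masip*); -aha when the stem ends in a vowel (*zuru*, *honvevi*).
*div* — final sound /v/ (a non-sibilant consonant) → -bi → *divbi*.
*butis*: final sound = /s/, a sibilant → -ro → *butisro*.
*wegi*: final sound = /i/, a vowel → -aha → *wegiaha*.

divbi, butisro, wegiaha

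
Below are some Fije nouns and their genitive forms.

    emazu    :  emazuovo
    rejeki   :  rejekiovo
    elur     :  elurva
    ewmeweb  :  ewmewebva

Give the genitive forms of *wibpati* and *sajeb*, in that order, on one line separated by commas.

The suffix is conditioned by the final sound: -va when the stem ends in a consonant (*elur*, *ewmeweb*); -ovo when the stem ends in a vowel (*emazu*, *rejeki*).
*wibpati* — final sound /i/ (a vowel) → -ovo → *wibpatiovo*.
*sajeb*: final sound = /b/, a consonant → -va → *sajebva*.

wibpatiovo, sajebva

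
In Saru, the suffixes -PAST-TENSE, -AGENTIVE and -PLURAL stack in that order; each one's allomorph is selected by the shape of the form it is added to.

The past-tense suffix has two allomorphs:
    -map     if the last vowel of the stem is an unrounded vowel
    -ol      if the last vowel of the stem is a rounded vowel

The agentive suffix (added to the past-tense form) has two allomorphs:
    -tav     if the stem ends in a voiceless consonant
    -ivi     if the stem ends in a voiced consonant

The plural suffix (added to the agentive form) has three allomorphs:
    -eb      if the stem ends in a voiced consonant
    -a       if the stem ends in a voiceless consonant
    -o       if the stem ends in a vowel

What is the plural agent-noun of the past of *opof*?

opofolivio

*opof* — last vowel /o/ (a rounded vowel) → -ol → *opofol*.
The final consonant of the past-tense form *opofol* is /l/, which is voiced, so the agentive suffix is -ivi, giving *opofolivi*.
The final sound of the agentive form *opofolivi* is /i/, which is a vowel, so the plural suffix is -o, giving *opofolivio*.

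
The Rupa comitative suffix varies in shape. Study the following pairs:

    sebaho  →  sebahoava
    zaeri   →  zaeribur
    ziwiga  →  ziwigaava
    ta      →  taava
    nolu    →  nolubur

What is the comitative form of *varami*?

varamibur

The suffix is conditioned by the last vowel: -bur when the last vowel of the stem is a high vowel (*zaeri*, *nolu*); -ava when the last vowel of the stem is a non-high vowel (*sebaho*, *ziwiga*, *ta*).
*varami*: last vowel = /i/, a high vowel → -bur → *varamibur*.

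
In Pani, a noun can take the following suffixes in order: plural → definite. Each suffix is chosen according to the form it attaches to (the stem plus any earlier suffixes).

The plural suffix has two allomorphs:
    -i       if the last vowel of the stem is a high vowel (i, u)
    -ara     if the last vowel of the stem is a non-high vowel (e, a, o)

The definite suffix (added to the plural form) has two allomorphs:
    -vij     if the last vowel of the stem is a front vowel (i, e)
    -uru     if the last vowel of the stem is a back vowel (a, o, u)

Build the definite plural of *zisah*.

Since the last vowel of *zisah* is /a/ (a non-high vowel), it takes -ara, giving *zisahara*.
The plural form *zisahara*: last vowel = /a/, a back vowel → -uru → *zisaharauru*.

zisaharauru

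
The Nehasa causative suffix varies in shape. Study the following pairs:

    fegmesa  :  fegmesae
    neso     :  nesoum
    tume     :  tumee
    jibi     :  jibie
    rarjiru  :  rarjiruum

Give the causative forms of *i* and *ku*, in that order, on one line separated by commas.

The suffix is conditioned by the last vowel: -um when the last vowel of the stem is a rounded vowel (*neso*, *rarjiru*); -e when the last vowel of the stem is an unrounded vowel (*fegmesa*, *tume*, *jibi*).
*i* — last vowel /i/ (an unrounded vowel) → -e → *ie*.
Since the last vowel of *ku* is /u/ (a rounded vowel), it takes -um, giving *kuum*.

ie, kuum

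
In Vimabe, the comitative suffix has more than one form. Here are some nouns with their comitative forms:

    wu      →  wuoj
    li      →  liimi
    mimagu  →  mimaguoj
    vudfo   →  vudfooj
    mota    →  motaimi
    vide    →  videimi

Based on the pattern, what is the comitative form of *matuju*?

matujuoj

The suffix is conditioned by the last vowel: -oj when the last vowel of the stem is a rounded vowel (*wu*, *mimagu*, *vudfo*); -imi when the last vowel of the stem is an unrounded vowel (*li*, *mota*, *vide*).
*matuju* — last vowel /u/ (a rounded vowel) → -oj → *matujuoj*.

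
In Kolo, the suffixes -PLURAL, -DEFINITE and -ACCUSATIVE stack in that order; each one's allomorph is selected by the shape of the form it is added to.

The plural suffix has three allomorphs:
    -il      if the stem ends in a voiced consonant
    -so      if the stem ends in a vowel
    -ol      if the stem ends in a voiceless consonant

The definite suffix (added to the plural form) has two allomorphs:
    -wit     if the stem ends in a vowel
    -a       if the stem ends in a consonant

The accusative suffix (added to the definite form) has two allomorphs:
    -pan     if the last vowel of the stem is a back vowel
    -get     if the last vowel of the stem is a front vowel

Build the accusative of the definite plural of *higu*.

*higu*: final sound = /u/, a vowel → -so → *higuso*.
The final sound of the plural form *higuso* is /o/, which is a vowel, so the definite suffix is -wit, giving *higusowit*.
The last vowel of the definite form *higusowit* is /i/, which is a front vowel, so the accusative suffix is -get, giving *higusowitget*.

higusowitget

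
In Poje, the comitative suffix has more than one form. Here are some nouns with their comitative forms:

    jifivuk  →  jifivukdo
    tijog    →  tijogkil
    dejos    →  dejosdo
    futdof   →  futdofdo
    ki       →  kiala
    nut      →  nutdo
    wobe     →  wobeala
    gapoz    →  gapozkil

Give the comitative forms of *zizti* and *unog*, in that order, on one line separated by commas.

The suffix is conditioned by the final sound: -do when the stem ends in a voiceless consonant (*jifivuk*, *dejos*, *futdof*, *nut*); -kil when the stem ends in a voiced consonant (*tijog*, *gapoz*); -ala when the stem ends in a vowel (*ki*, *wobe*).
*zizti*: final sound = /i/, a vowel → -ala → *ziztiala*.
*unog*: final sound = /g/, a voiced consonant → -kil → *unogkil*.

ziztiala, unogkil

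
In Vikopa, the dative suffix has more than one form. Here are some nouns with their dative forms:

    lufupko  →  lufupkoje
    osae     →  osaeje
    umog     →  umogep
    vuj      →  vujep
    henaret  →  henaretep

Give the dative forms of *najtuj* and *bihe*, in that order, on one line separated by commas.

The alternation tracks the final sound of the stem — -ep when the stem ends in a consonant (*umog*, *vuj*, *henaret*); -je when the stem ends in a vowel (*lufupko*, *osae*).
*najtuj*: final sound = /j/, a consonant → -ep → *najtujep*.
*bihe*: final sound = /e/, a vowel → -je → *biheje*.

najtujep, biheje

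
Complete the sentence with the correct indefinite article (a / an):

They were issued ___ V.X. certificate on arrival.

a

The indefinite article is chosen by the initial *sound* of the following word, not its spelling.
The initialism *V.X.* is read letter by letter; the first letter, V, is pronounced /viː/, which begins with a consonant sound.
So the article is *a*: They were issued a V.X. certificate on arrival.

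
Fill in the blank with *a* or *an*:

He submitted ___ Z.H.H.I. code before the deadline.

a

The indefinite article is chosen by the initial *sound* of the following word, not its spelling.
The initialism *Z.H.H.I.* is read letter by letter; the first letter, Z, is pronounced /ziː/, which begins with a consonant sound.
So the article is *a*: He submitted a Z.H.H.I. code before the deadline.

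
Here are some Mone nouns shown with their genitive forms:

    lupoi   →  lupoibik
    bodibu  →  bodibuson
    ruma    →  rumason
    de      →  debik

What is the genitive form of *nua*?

The suffix is conditioned by the last vowel: -bik when the last vowel of the stem is a front vowel (*lupoi*, *de*); -son when the last vowel of the stem is a back vowel (*bodibu*, *ruma*).
Since the last vowel of *nua* is /a/ (a back vowel), it takes -son, giving *nuason*.

nuason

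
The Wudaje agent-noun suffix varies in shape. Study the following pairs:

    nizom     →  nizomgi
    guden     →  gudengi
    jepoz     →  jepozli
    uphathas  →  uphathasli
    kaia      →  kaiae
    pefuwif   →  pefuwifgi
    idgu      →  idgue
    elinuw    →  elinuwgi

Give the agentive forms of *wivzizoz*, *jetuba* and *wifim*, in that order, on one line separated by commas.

wivzizozli, jetubae, wifimgi

The pattern is sibilance of the final sound: -li when the stem ends in a sibilant (*jepoz*, *uphathas*); -gi when the stem ends in a non-sibilant consonant (*nizom*, *guden*, *pefuwif*, *elinuw*); -e when the stem ends in a vowel (*kaia*, *idgu*).
Since the final sound of *wivzizoz* is /z/ (a sibilant), it takes -li, giving *wivzizozli*.
*jetuba*: final sound = /a/, a vowel → -e → *jetubae*.
Since the final sound of *wifim* is /m/ (a non-sibilant consonant), it takes -gi, giving *wifimgi*.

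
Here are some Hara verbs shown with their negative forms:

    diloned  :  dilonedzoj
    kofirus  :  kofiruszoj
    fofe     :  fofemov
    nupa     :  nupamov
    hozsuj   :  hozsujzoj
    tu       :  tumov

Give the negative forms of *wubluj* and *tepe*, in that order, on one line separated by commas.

wublujzoj, tepemov

The alternation tracks the final sound of the stem — -zoj when the stem ends in a consonant (*diloned*, *kofirus*, *hozsuj*); -mov when the stem ends in a vowel (*fofe*, *nupa*, *tu*).
The final sound of *wubluj* is /j/, which is a consonant, so the suffix is -zoj, giving *wublujzoj*.
*tepe*: final sound = /e/, a vowel → -mov → *tepemov*.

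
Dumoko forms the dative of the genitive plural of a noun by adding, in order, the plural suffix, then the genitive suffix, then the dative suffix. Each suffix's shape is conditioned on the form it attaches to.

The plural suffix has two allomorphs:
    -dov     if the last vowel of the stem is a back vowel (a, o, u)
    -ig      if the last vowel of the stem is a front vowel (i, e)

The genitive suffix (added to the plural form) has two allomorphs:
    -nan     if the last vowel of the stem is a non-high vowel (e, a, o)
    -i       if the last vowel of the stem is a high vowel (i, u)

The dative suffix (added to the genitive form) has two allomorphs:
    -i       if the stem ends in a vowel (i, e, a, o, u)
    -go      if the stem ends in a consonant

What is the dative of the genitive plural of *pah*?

*pah* — last vowel /a/ (a back vowel) → -dov → *pahdov*.
The last vowel of the plural form *pahdov* is /o/, which is a non-high vowel, so the genitive suffix is -nan, giving *pahdovnan*.
The genitive form *pahdovnan* — final sound /n/ (a consonant) → -go → *pahdovnango*.

pahdovnango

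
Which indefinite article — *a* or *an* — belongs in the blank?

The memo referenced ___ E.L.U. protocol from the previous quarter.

The indefinite article is chosen by the initial *sound* of the following word, not its spelling.
The initialism *E.L.U.* is read letter by letter; the first letter, E, is pronounced /iː/, which begins with a vowel sound.
So the article is *an*: The memo referenced an E.L.U. protocol from the previous quarter.

an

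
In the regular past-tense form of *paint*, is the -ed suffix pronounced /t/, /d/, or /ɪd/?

The stem *paint* ends in /t/ or /d/.
The -ed suffix is realized as /ɪd/ after /t, d/; as /t/ after other voiceless consonants; and as /d/ after other voiced sounds.
So -ed on *paint* is pronounced /ɪd/.

/ɪd/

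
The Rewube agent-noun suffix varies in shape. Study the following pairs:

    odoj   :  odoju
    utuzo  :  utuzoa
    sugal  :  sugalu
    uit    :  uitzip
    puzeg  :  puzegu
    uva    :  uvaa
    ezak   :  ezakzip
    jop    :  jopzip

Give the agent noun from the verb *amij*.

amiju

The suffix is conditioned by the final sound: -zip when the stem ends in a voiceless consonant (*uit*, *ezak*, *jop*); -u when the stem ends in a voiced consonant (*odoj*, *sugal*, *puzeg*); -a when the stem ends in a vowel (*utuzo*, *uva*).
*amij* — final sound /j/ (a voiced consonant) → -u → *amiju*.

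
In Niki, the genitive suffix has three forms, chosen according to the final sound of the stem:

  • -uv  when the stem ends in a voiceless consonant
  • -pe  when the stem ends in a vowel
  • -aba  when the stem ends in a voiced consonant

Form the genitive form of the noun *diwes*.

diwesuv

*diwes*: final sound = /s/, a voiceless consonant → -uv → *diwesuv*.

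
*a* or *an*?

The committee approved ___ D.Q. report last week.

a

The indefinite article is chosen by the initial *sound* of the following word, not its spelling.
The initialism *D.Q.* is read letter by letter; the first letter, D, is pronounced /diː/, which begins with a consonant sound.
So the article is *a*: The committee approved a D.Q. report last week.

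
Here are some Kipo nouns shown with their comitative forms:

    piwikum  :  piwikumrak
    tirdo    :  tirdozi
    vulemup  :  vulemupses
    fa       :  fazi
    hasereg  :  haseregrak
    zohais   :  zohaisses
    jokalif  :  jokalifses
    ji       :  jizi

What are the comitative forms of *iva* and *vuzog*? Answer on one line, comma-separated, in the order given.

ivazi, vuzograk

The pattern is voicing of the final sound: -ses when the stem ends in a voiceless consonant (*vulemup*, *zohais*, *jokalif*); -rak when the stem ends in a voiced consonant (*piwikum*, *hasereg*); -zi when the stem ends in a vowel (*tirdo*, *fa*, *ji*).
*iva* — final sound /a/ (a vowel) → -zi → *ivazi*.
*vuzog* — final sound /g/ (a voiced consonant) → -rak → *vuzograk*.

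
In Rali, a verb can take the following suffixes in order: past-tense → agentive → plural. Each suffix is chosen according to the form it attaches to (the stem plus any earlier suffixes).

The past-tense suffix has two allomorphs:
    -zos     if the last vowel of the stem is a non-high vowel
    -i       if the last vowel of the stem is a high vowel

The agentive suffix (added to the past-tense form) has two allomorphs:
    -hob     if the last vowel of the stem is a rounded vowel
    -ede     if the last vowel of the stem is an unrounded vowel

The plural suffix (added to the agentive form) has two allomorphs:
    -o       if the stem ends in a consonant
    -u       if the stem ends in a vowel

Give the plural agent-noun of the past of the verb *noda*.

Since the last vowel of *noda* is /a/ (a non-high vowel), it takes -zos, giving *nodazos*.
The last vowel of the past-tense form *nodazos* is /o/, which is a rounded vowel, so the agentive suffix is -hob, giving *nodazoshob*.
The agentive form *nodazoshob*: final sound = /b/, a consonant → -o → *nodazoshobo*.

nodazoshobo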